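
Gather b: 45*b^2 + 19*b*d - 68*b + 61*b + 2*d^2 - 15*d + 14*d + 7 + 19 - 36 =45*b^2 + b*(19*d - 7) + 2*d^2 - d - 10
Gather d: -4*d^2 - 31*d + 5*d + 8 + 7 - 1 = -4*d^2 - 26*d + 14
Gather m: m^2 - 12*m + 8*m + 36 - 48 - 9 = m^2 - 4*m - 21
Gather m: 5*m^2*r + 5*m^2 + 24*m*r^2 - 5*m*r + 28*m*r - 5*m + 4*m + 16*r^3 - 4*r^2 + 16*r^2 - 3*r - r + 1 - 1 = m^2*(5*r + 5) + m*(24*r^2 + 23*r - 1) + 16*r^3 + 12*r^2 - 4*r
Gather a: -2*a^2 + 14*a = -2*a^2 + 14*a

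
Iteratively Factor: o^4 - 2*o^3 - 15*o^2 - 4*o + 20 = (o - 1)*(o^3 - o^2 - 16*o - 20) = (o - 1)*(o + 2)*(o^2 - 3*o - 10) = (o - 1)*(o + 2)^2*(o - 5)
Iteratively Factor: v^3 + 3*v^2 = (v)*(v^2 + 3*v) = v^2*(v + 3)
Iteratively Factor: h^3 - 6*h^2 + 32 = (h - 4)*(h^2 - 2*h - 8) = (h - 4)*(h + 2)*(h - 4)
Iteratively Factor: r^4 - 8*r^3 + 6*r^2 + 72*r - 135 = (r - 3)*(r^3 - 5*r^2 - 9*r + 45) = (r - 5)*(r - 3)*(r^2 - 9) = (r - 5)*(r - 3)^2*(r + 3)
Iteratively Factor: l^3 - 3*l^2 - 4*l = (l + 1)*(l^2 - 4*l) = (l - 4)*(l + 1)*(l)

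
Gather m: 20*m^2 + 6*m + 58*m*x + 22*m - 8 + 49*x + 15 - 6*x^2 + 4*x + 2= 20*m^2 + m*(58*x + 28) - 6*x^2 + 53*x + 9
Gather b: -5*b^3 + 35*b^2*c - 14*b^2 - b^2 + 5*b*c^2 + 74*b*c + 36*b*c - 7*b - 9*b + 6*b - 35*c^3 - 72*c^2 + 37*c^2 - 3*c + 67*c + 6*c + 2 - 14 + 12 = -5*b^3 + b^2*(35*c - 15) + b*(5*c^2 + 110*c - 10) - 35*c^3 - 35*c^2 + 70*c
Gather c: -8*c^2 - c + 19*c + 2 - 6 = -8*c^2 + 18*c - 4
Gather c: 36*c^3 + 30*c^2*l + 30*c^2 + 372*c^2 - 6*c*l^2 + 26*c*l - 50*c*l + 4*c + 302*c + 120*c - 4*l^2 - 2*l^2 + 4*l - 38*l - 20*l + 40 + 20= 36*c^3 + c^2*(30*l + 402) + c*(-6*l^2 - 24*l + 426) - 6*l^2 - 54*l + 60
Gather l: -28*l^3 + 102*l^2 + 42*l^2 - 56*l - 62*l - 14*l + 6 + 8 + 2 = -28*l^3 + 144*l^2 - 132*l + 16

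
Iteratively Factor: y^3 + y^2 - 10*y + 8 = (y + 4)*(y^2 - 3*y + 2) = (y - 1)*(y + 4)*(y - 2)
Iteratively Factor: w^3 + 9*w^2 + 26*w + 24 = (w + 4)*(w^2 + 5*w + 6) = (w + 3)*(w + 4)*(w + 2)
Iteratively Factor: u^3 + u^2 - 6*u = (u + 3)*(u^2 - 2*u) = u*(u + 3)*(u - 2)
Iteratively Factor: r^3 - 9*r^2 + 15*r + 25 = (r - 5)*(r^2 - 4*r - 5) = (r - 5)*(r + 1)*(r - 5)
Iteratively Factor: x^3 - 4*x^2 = (x - 4)*(x^2) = x*(x - 4)*(x)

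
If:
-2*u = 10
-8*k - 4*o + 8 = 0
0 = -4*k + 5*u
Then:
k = -25/4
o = 29/2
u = -5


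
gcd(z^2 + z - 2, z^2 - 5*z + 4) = z - 1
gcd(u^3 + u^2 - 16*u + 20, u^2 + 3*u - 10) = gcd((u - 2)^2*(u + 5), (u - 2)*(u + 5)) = u^2 + 3*u - 10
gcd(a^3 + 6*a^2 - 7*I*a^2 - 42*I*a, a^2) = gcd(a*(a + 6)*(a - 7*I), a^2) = a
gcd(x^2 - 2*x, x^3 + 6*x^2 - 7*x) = x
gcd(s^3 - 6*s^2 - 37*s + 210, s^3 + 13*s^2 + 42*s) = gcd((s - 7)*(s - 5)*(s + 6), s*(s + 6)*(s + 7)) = s + 6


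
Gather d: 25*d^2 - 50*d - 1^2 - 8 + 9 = 25*d^2 - 50*d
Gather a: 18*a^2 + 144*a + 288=18*a^2 + 144*a + 288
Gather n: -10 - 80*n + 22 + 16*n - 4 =8 - 64*n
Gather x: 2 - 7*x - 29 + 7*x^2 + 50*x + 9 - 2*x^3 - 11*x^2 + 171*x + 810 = -2*x^3 - 4*x^2 + 214*x + 792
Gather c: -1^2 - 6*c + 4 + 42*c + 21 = 36*c + 24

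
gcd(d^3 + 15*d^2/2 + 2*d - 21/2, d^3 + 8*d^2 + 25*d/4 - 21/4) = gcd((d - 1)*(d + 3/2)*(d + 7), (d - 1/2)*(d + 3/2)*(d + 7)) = d^2 + 17*d/2 + 21/2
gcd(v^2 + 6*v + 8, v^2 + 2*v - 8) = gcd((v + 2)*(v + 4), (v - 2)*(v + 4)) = v + 4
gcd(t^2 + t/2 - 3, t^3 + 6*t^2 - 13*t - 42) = t + 2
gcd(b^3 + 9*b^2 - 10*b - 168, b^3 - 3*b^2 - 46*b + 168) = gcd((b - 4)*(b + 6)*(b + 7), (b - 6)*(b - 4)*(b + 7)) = b^2 + 3*b - 28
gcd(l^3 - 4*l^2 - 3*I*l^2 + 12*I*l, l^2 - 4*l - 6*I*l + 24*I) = l - 4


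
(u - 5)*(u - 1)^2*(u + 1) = u^4 - 6*u^3 + 4*u^2 + 6*u - 5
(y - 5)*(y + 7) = y^2 + 2*y - 35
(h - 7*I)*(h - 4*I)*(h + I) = h^3 - 10*I*h^2 - 17*h - 28*I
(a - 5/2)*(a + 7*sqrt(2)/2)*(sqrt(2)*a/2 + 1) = sqrt(2)*a^3/2 - 5*sqrt(2)*a^2/4 + 9*a^2/2 - 45*a/4 + 7*sqrt(2)*a/2 - 35*sqrt(2)/4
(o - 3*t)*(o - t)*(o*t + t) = o^3*t - 4*o^2*t^2 + o^2*t + 3*o*t^3 - 4*o*t^2 + 3*t^3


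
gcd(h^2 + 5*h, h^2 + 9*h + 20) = h + 5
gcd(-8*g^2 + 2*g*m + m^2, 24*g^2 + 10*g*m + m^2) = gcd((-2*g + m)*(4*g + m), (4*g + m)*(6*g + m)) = 4*g + m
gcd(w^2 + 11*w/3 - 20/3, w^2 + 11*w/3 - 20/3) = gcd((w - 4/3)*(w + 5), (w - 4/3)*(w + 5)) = w^2 + 11*w/3 - 20/3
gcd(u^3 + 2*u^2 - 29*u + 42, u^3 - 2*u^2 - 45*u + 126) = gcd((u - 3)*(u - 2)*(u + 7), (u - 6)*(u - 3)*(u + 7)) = u^2 + 4*u - 21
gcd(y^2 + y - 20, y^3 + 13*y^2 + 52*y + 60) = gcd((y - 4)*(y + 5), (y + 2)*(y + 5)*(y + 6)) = y + 5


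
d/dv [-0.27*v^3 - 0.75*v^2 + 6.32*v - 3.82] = -0.81*v^2 - 1.5*v + 6.32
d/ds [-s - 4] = -1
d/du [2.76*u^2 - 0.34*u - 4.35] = 5.52*u - 0.34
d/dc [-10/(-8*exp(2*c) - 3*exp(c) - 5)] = (-160*exp(c) - 30)*exp(c)/(8*exp(2*c) + 3*exp(c) + 5)^2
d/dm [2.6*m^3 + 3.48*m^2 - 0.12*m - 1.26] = 7.8*m^2 + 6.96*m - 0.12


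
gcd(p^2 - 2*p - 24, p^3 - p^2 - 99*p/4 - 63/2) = p - 6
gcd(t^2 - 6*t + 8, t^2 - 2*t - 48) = 1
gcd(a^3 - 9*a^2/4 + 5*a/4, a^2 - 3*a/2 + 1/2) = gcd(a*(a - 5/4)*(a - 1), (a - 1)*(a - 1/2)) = a - 1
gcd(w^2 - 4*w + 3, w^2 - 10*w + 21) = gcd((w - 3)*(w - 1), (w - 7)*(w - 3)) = w - 3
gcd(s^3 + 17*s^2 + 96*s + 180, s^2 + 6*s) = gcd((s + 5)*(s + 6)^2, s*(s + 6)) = s + 6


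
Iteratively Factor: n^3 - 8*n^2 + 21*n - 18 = (n - 3)*(n^2 - 5*n + 6) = (n - 3)*(n - 2)*(n - 3)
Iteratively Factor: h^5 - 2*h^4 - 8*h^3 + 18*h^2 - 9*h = (h - 1)*(h^4 - h^3 - 9*h^2 + 9*h) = h*(h - 1)*(h^3 - h^2 - 9*h + 9) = h*(h - 3)*(h - 1)*(h^2 + 2*h - 3) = h*(h - 3)*(h - 1)^2*(h + 3)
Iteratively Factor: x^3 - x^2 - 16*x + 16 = (x - 4)*(x^2 + 3*x - 4) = (x - 4)*(x + 4)*(x - 1)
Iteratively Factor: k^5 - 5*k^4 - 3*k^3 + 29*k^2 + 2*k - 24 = (k + 2)*(k^4 - 7*k^3 + 11*k^2 + 7*k - 12) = (k - 1)*(k + 2)*(k^3 - 6*k^2 + 5*k + 12) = (k - 4)*(k - 1)*(k + 2)*(k^2 - 2*k - 3) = (k - 4)*(k - 1)*(k + 1)*(k + 2)*(k - 3)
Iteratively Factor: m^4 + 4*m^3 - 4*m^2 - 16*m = (m)*(m^3 + 4*m^2 - 4*m - 16) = m*(m + 4)*(m^2 - 4) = m*(m + 2)*(m + 4)*(m - 2)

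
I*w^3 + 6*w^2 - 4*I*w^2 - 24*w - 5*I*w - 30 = (w - 5)*(w - 6*I)*(I*w + I)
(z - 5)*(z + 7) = z^2 + 2*z - 35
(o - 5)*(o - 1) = o^2 - 6*o + 5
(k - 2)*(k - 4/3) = k^2 - 10*k/3 + 8/3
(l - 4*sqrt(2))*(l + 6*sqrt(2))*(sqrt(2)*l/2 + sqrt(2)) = sqrt(2)*l^3/2 + sqrt(2)*l^2 + 2*l^2 - 24*sqrt(2)*l + 4*l - 48*sqrt(2)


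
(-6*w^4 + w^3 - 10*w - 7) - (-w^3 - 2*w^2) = -6*w^4 + 2*w^3 + 2*w^2 - 10*w - 7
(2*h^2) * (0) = 0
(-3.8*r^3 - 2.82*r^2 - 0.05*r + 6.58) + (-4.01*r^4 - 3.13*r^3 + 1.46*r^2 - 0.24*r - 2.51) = -4.01*r^4 - 6.93*r^3 - 1.36*r^2 - 0.29*r + 4.07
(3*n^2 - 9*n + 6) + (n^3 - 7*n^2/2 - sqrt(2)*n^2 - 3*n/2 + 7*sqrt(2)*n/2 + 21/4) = n^3 - sqrt(2)*n^2 - n^2/2 - 21*n/2 + 7*sqrt(2)*n/2 + 45/4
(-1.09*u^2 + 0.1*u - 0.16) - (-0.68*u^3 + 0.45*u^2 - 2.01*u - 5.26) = 0.68*u^3 - 1.54*u^2 + 2.11*u + 5.1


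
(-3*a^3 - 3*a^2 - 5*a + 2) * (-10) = 30*a^3 + 30*a^2 + 50*a - 20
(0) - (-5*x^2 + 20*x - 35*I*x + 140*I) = 5*x^2 - 20*x + 35*I*x - 140*I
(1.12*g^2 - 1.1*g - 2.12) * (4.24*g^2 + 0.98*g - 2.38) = 4.7488*g^4 - 3.5664*g^3 - 12.7324*g^2 + 0.5404*g + 5.0456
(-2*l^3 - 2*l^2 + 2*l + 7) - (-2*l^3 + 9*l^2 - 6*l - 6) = -11*l^2 + 8*l + 13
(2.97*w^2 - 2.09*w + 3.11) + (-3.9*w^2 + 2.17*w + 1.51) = -0.93*w^2 + 0.0800000000000001*w + 4.62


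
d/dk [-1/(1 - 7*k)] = -7/(7*k - 1)^2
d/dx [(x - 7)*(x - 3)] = 2*x - 10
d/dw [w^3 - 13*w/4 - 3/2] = 3*w^2 - 13/4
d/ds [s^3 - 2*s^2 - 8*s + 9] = 3*s^2 - 4*s - 8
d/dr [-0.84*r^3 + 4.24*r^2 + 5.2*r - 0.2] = -2.52*r^2 + 8.48*r + 5.2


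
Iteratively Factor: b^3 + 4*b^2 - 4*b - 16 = (b - 2)*(b^2 + 6*b + 8) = (b - 2)*(b + 4)*(b + 2)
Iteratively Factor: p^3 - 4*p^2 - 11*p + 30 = (p - 2)*(p^2 - 2*p - 15) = (p - 5)*(p - 2)*(p + 3)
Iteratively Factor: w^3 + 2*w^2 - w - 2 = (w + 1)*(w^2 + w - 2) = (w - 1)*(w + 1)*(w + 2)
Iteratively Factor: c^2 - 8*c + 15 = (c - 5)*(c - 3)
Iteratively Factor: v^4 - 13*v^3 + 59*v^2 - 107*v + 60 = (v - 3)*(v^3 - 10*v^2 + 29*v - 20) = (v - 3)*(v - 1)*(v^2 - 9*v + 20) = (v - 5)*(v - 3)*(v - 1)*(v - 4)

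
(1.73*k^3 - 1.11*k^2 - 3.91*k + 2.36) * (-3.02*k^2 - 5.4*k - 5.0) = -5.2246*k^5 - 5.9898*k^4 + 9.1522*k^3 + 19.5368*k^2 + 6.806*k - 11.8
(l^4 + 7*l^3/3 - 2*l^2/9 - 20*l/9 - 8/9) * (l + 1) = l^5 + 10*l^4/3 + 19*l^3/9 - 22*l^2/9 - 28*l/9 - 8/9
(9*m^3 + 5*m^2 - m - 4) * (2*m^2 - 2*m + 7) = 18*m^5 - 8*m^4 + 51*m^3 + 29*m^2 + m - 28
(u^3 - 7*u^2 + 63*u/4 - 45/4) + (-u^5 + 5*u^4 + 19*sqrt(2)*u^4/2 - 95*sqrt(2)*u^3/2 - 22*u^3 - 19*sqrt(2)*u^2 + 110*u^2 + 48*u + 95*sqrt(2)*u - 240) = -u^5 + 5*u^4 + 19*sqrt(2)*u^4/2 - 95*sqrt(2)*u^3/2 - 21*u^3 - 19*sqrt(2)*u^2 + 103*u^2 + 255*u/4 + 95*sqrt(2)*u - 1005/4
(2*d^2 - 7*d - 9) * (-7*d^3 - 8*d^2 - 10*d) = -14*d^5 + 33*d^4 + 99*d^3 + 142*d^2 + 90*d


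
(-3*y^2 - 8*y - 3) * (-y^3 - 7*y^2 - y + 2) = 3*y^5 + 29*y^4 + 62*y^3 + 23*y^2 - 13*y - 6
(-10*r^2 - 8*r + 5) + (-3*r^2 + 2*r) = -13*r^2 - 6*r + 5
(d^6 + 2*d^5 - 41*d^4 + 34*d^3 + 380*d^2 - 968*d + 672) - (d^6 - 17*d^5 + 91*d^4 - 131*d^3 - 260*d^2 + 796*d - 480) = 19*d^5 - 132*d^4 + 165*d^3 + 640*d^2 - 1764*d + 1152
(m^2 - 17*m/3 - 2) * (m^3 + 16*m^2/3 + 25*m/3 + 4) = m^5 - m^4/3 - 215*m^3/9 - 485*m^2/9 - 118*m/3 - 8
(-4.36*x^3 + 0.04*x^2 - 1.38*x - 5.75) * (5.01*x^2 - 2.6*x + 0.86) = -21.8436*x^5 + 11.5364*x^4 - 10.7674*x^3 - 25.1851*x^2 + 13.7632*x - 4.945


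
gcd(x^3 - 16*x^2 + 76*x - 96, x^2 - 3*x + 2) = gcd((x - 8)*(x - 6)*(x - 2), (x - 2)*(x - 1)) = x - 2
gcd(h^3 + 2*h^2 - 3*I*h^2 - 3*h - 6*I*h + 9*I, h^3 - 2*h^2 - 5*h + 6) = h - 1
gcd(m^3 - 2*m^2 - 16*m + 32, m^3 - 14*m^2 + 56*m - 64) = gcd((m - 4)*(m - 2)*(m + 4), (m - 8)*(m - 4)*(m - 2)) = m^2 - 6*m + 8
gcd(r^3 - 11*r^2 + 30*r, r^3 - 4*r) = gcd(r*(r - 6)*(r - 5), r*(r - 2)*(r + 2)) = r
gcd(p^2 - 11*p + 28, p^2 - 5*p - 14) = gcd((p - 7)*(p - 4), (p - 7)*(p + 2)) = p - 7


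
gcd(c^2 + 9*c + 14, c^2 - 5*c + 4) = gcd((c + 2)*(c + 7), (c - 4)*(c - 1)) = 1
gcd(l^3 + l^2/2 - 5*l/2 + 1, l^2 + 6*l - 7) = l - 1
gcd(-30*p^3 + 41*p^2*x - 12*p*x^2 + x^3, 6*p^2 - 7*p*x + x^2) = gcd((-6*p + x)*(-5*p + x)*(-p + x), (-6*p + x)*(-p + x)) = 6*p^2 - 7*p*x + x^2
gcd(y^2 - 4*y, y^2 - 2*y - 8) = y - 4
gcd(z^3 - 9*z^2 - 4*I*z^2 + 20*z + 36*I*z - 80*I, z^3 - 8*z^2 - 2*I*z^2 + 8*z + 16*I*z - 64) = z - 4*I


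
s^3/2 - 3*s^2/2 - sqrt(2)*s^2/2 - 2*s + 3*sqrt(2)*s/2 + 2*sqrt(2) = (s/2 + 1/2)*(s - 4)*(s - sqrt(2))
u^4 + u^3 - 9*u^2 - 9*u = u*(u - 3)*(u + 1)*(u + 3)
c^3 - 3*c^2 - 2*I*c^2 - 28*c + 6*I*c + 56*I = (c - 7)*(c + 4)*(c - 2*I)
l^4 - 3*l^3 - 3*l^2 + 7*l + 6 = (l - 3)*(l - 2)*(l + 1)^2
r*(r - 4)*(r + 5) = r^3 + r^2 - 20*r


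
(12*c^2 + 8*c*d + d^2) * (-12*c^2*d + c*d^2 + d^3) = -144*c^4*d - 84*c^3*d^2 + 8*c^2*d^3 + 9*c*d^4 + d^5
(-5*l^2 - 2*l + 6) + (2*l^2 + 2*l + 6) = 12 - 3*l^2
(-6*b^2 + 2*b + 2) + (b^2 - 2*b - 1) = 1 - 5*b^2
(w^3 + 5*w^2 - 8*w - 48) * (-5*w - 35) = -5*w^4 - 60*w^3 - 135*w^2 + 520*w + 1680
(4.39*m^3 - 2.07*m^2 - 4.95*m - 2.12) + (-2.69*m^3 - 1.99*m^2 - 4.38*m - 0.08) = 1.7*m^3 - 4.06*m^2 - 9.33*m - 2.2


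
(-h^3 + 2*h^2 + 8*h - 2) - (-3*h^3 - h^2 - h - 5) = 2*h^3 + 3*h^2 + 9*h + 3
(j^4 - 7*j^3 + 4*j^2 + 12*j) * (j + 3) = j^5 - 4*j^4 - 17*j^3 + 24*j^2 + 36*j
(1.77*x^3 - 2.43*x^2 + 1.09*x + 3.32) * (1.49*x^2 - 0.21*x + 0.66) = 2.6373*x^5 - 3.9924*x^4 + 3.3026*x^3 + 3.1141*x^2 + 0.0222000000000001*x + 2.1912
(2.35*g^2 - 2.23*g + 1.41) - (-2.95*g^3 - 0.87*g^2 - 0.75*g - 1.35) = 2.95*g^3 + 3.22*g^2 - 1.48*g + 2.76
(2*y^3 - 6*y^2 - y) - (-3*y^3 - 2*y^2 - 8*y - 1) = 5*y^3 - 4*y^2 + 7*y + 1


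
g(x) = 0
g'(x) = 0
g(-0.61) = 0.00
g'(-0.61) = 0.00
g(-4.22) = 0.00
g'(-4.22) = 0.00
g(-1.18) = 0.00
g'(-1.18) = 0.00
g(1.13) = 0.00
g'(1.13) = 0.00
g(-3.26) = 0.00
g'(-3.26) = 0.00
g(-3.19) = 0.00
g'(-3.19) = 0.00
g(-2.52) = 0.00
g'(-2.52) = 0.00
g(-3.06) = 0.00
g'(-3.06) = 0.00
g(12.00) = 0.00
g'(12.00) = 0.00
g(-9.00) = 0.00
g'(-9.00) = 0.00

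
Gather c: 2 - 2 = 0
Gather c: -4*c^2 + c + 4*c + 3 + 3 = -4*c^2 + 5*c + 6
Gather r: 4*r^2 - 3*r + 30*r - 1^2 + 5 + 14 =4*r^2 + 27*r + 18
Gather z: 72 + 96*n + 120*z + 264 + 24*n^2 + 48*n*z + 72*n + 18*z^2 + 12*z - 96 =24*n^2 + 168*n + 18*z^2 + z*(48*n + 132) + 240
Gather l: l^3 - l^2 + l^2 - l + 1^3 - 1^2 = l^3 - l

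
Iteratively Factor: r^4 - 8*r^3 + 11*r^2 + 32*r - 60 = (r - 2)*(r^3 - 6*r^2 - r + 30) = (r - 2)*(r + 2)*(r^2 - 8*r + 15) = (r - 3)*(r - 2)*(r + 2)*(r - 5)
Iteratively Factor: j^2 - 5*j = (j - 5)*(j)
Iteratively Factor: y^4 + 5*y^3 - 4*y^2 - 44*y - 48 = (y - 3)*(y^3 + 8*y^2 + 20*y + 16) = (y - 3)*(y + 4)*(y^2 + 4*y + 4) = (y - 3)*(y + 2)*(y + 4)*(y + 2)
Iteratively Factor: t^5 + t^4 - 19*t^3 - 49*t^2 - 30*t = (t)*(t^4 + t^3 - 19*t^2 - 49*t - 30) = t*(t + 2)*(t^3 - t^2 - 17*t - 15) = t*(t + 2)*(t + 3)*(t^2 - 4*t - 5) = t*(t + 1)*(t + 2)*(t + 3)*(t - 5)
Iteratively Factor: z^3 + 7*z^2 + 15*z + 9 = (z + 3)*(z^2 + 4*z + 3) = (z + 1)*(z + 3)*(z + 3)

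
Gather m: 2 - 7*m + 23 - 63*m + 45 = 70 - 70*m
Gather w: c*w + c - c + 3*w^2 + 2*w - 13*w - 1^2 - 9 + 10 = 3*w^2 + w*(c - 11)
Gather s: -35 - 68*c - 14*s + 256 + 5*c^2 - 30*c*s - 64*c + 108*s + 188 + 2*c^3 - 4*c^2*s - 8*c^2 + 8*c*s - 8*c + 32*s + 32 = 2*c^3 - 3*c^2 - 140*c + s*(-4*c^2 - 22*c + 126) + 441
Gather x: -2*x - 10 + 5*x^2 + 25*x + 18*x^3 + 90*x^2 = 18*x^3 + 95*x^2 + 23*x - 10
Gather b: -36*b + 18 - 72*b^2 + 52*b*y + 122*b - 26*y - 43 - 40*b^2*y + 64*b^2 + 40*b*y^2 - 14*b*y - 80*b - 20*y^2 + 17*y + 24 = b^2*(-40*y - 8) + b*(40*y^2 + 38*y + 6) - 20*y^2 - 9*y - 1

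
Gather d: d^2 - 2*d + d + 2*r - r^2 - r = d^2 - d - r^2 + r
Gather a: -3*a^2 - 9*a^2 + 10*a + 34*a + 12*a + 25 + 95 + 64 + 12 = -12*a^2 + 56*a + 196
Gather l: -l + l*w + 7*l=l*(w + 6)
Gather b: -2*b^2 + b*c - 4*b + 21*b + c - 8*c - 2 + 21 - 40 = -2*b^2 + b*(c + 17) - 7*c - 21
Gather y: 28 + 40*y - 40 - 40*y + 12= 0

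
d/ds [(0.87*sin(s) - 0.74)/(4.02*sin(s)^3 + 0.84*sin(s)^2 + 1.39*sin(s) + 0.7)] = (-6.9948*sin(s)^3 + 8.1936*sin(s)^2 + 1.2432*sin(s) + 1.6376)*cos(s)/(16.1604*sin(s)^6 + 6.7536*sin(s)^5 + 11.8812*sin(s)^4 + 7.9632*sin(s)^3 + 3.1081*sin(s)^2 + 1.946*sin(s) + 0.49)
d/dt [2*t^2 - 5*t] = 4*t - 5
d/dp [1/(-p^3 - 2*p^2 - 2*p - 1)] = (3*p^2 + 4*p + 2)/(p^3 + 2*p^2 + 2*p + 1)^2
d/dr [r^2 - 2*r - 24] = 2*r - 2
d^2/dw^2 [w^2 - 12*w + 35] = 2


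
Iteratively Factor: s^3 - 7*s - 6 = (s - 3)*(s^2 + 3*s + 2) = (s - 3)*(s + 2)*(s + 1)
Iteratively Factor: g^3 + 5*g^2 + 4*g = (g + 1)*(g^2 + 4*g) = g*(g + 1)*(g + 4)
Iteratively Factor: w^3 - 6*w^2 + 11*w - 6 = (w - 1)*(w^2 - 5*w + 6) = (w - 3)*(w - 1)*(w - 2)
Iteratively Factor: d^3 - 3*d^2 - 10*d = (d + 2)*(d^2 - 5*d) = (d - 5)*(d + 2)*(d)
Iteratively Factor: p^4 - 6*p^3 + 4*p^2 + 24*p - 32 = (p - 4)*(p^3 - 2*p^2 - 4*p + 8) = (p - 4)*(p + 2)*(p^2 - 4*p + 4) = (p - 4)*(p - 2)*(p + 2)*(p - 2)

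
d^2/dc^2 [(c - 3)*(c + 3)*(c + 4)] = 6*c + 8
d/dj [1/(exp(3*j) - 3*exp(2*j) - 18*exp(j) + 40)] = 3*(-exp(2*j) + 2*exp(j) + 6)*exp(j)/(exp(3*j) - 3*exp(2*j) - 18*exp(j) + 40)^2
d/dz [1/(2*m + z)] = -1/(2*m + z)^2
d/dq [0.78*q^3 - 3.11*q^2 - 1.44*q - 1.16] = 2.34*q^2 - 6.22*q - 1.44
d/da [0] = 0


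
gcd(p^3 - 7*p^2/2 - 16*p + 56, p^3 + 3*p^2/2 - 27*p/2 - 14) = p^2 + p/2 - 14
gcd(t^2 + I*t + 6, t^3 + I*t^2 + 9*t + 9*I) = t + 3*I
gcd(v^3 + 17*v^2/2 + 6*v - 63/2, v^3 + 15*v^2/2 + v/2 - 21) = v^2 + 11*v/2 - 21/2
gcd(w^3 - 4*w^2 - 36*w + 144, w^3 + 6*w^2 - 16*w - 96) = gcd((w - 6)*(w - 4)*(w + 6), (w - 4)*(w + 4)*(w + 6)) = w^2 + 2*w - 24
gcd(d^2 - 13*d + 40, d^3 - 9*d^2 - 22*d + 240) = d - 8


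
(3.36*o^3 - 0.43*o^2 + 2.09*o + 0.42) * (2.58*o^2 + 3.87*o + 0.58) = 8.6688*o^5 + 11.8938*o^4 + 5.6769*o^3 + 8.9225*o^2 + 2.8376*o + 0.2436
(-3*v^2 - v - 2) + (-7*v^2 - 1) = -10*v^2 - v - 3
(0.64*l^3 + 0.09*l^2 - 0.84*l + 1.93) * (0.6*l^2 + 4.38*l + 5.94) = 0.384*l^5 + 2.8572*l^4 + 3.6918*l^3 - 1.9866*l^2 + 3.4638*l + 11.4642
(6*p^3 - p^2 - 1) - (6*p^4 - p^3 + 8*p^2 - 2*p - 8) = -6*p^4 + 7*p^3 - 9*p^2 + 2*p + 7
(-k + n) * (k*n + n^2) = -k^2*n + n^3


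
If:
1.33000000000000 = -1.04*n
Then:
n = -1.28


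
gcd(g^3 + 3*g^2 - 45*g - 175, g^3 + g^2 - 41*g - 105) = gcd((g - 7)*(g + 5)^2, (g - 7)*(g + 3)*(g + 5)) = g^2 - 2*g - 35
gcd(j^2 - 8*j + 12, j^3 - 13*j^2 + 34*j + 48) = j - 6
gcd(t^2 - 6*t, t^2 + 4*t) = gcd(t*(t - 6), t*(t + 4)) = t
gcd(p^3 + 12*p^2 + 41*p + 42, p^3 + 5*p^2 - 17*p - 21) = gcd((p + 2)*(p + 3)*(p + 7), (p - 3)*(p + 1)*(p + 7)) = p + 7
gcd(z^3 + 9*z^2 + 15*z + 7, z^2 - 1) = z + 1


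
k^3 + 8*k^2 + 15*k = k*(k + 3)*(k + 5)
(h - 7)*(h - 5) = h^2 - 12*h + 35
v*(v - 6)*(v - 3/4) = v^3 - 27*v^2/4 + 9*v/2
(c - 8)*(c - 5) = c^2 - 13*c + 40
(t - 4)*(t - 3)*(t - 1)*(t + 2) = t^4 - 6*t^3 + 3*t^2 + 26*t - 24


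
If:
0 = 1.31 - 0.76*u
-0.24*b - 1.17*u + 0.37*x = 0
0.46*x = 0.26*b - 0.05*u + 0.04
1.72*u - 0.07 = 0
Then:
No Solution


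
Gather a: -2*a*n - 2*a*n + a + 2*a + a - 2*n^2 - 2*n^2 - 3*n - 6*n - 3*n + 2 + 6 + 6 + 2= a*(4 - 4*n) - 4*n^2 - 12*n + 16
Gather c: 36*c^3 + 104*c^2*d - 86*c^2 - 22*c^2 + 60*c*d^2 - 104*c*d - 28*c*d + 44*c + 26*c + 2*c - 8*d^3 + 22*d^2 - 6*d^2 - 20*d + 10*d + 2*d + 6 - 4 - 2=36*c^3 + c^2*(104*d - 108) + c*(60*d^2 - 132*d + 72) - 8*d^3 + 16*d^2 - 8*d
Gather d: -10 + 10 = 0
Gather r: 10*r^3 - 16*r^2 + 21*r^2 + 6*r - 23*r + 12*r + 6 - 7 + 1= 10*r^3 + 5*r^2 - 5*r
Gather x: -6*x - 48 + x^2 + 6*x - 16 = x^2 - 64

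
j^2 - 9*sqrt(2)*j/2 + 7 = (j - 7*sqrt(2)/2)*(j - sqrt(2))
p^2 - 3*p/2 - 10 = (p - 4)*(p + 5/2)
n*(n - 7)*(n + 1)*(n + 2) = n^4 - 4*n^3 - 19*n^2 - 14*n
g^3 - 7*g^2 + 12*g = g*(g - 4)*(g - 3)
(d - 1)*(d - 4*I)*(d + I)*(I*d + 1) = I*d^4 + 4*d^3 - I*d^3 - 4*d^2 + I*d^2 + 4*d - I*d - 4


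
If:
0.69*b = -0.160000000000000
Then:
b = -0.23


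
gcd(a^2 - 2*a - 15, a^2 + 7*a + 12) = a + 3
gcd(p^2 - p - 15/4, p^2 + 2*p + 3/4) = p + 3/2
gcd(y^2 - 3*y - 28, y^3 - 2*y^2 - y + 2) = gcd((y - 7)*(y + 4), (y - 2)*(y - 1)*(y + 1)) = 1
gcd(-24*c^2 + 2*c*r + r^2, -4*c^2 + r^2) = 1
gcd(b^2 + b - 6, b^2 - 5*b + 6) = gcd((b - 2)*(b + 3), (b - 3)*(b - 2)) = b - 2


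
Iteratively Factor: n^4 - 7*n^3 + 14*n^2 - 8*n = (n - 2)*(n^3 - 5*n^2 + 4*n) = n*(n - 2)*(n^2 - 5*n + 4) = n*(n - 4)*(n - 2)*(n - 1)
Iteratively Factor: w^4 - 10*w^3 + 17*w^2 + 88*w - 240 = (w + 3)*(w^3 - 13*w^2 + 56*w - 80) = (w - 5)*(w + 3)*(w^2 - 8*w + 16) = (w - 5)*(w - 4)*(w + 3)*(w - 4)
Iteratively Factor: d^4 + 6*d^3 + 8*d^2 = (d)*(d^3 + 6*d^2 + 8*d) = d^2*(d^2 + 6*d + 8) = d^2*(d + 2)*(d + 4)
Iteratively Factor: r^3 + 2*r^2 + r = (r + 1)*(r^2 + r) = r*(r + 1)*(r + 1)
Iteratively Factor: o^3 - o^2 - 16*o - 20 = (o + 2)*(o^2 - 3*o - 10) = (o - 5)*(o + 2)*(o + 2)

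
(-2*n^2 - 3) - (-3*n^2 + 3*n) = n^2 - 3*n - 3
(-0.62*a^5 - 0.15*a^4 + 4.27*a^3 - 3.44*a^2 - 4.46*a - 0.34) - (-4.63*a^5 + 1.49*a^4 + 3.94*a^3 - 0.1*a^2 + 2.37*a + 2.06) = 4.01*a^5 - 1.64*a^4 + 0.33*a^3 - 3.34*a^2 - 6.83*a - 2.4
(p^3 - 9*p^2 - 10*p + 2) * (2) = 2*p^3 - 18*p^2 - 20*p + 4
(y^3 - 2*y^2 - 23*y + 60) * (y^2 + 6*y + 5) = y^5 + 4*y^4 - 30*y^3 - 88*y^2 + 245*y + 300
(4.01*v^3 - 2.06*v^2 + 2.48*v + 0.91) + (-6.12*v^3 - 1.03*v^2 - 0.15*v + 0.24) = -2.11*v^3 - 3.09*v^2 + 2.33*v + 1.15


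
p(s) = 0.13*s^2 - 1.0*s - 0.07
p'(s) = 0.26*s - 1.0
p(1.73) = -1.41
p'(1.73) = -0.55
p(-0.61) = 0.59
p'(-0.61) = -1.16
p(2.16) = -1.62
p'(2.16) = -0.44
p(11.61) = 5.84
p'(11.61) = 2.02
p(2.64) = -1.80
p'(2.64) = -0.31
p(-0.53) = 0.50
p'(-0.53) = -1.14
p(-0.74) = 0.74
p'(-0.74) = -1.19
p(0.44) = -0.48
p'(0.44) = -0.89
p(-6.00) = 10.61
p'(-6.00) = -2.56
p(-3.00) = 4.10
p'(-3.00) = -1.78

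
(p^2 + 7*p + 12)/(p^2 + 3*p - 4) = (p + 3)/(p - 1)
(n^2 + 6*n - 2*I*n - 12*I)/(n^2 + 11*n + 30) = (n - 2*I)/(n + 5)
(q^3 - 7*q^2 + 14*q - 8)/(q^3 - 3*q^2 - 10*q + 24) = (q - 1)/(q + 3)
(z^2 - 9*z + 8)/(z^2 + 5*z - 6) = (z - 8)/(z + 6)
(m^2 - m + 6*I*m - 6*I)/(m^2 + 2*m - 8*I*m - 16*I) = (m^2 + m*(-1 + 6*I) - 6*I)/(m^2 + m*(2 - 8*I) - 16*I)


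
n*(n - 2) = n^2 - 2*n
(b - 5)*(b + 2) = b^2 - 3*b - 10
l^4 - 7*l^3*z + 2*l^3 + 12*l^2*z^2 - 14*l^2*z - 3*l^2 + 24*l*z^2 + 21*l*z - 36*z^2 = (l - 1)*(l + 3)*(l - 4*z)*(l - 3*z)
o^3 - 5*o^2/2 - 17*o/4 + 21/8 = (o - 7/2)*(o - 1/2)*(o + 3/2)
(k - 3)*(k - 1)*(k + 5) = k^3 + k^2 - 17*k + 15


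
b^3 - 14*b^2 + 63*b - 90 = (b - 6)*(b - 5)*(b - 3)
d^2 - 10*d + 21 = (d - 7)*(d - 3)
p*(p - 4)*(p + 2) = p^3 - 2*p^2 - 8*p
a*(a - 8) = a^2 - 8*a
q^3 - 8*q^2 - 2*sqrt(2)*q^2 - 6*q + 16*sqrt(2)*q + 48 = (q - 8)*(q - 3*sqrt(2))*(q + sqrt(2))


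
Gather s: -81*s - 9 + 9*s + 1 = -72*s - 8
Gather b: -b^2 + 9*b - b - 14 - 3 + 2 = -b^2 + 8*b - 15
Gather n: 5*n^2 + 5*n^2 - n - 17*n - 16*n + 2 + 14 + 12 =10*n^2 - 34*n + 28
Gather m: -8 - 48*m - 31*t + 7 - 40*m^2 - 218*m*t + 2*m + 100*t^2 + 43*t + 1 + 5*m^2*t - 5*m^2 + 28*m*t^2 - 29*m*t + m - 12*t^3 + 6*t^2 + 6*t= m^2*(5*t - 45) + m*(28*t^2 - 247*t - 45) - 12*t^3 + 106*t^2 + 18*t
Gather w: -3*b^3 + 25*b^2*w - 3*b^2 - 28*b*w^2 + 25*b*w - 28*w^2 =-3*b^3 - 3*b^2 + w^2*(-28*b - 28) + w*(25*b^2 + 25*b)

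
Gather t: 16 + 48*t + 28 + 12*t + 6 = 60*t + 50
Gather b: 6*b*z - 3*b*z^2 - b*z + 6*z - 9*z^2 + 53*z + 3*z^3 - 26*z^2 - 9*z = b*(-3*z^2 + 5*z) + 3*z^3 - 35*z^2 + 50*z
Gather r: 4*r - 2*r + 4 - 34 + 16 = 2*r - 14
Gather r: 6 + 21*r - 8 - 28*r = -7*r - 2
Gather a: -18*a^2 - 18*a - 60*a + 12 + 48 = -18*a^2 - 78*a + 60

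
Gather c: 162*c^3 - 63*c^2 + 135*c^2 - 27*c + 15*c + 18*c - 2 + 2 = 162*c^3 + 72*c^2 + 6*c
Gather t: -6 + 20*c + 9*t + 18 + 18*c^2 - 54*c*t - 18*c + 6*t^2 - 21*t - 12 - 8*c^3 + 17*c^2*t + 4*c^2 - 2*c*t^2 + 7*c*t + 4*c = -8*c^3 + 22*c^2 + 6*c + t^2*(6 - 2*c) + t*(17*c^2 - 47*c - 12)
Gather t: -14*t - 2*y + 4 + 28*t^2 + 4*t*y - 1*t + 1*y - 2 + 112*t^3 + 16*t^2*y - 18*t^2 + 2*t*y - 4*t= 112*t^3 + t^2*(16*y + 10) + t*(6*y - 19) - y + 2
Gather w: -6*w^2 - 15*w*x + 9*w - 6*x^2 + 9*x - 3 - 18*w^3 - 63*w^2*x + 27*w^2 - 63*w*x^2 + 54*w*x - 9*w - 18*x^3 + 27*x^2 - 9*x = -18*w^3 + w^2*(21 - 63*x) + w*(-63*x^2 + 39*x) - 18*x^3 + 21*x^2 - 3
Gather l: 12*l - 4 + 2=12*l - 2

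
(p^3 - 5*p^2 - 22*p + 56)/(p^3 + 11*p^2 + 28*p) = (p^2 - 9*p + 14)/(p*(p + 7))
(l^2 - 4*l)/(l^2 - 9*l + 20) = l/(l - 5)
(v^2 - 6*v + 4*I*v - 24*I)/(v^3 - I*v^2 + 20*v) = (v - 6)/(v*(v - 5*I))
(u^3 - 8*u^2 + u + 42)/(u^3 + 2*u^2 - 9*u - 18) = (u - 7)/(u + 3)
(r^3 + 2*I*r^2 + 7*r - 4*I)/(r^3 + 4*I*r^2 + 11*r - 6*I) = (r + 4*I)/(r + 6*I)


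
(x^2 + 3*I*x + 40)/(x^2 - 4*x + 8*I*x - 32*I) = (x - 5*I)/(x - 4)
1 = 1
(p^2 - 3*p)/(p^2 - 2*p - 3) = p/(p + 1)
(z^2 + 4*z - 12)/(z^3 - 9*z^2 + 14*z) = (z + 6)/(z*(z - 7))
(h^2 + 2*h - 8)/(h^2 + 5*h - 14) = (h + 4)/(h + 7)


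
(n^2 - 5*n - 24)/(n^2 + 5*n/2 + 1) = 2*(n^2 - 5*n - 24)/(2*n^2 + 5*n + 2)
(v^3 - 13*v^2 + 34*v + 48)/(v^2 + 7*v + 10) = (v^3 - 13*v^2 + 34*v + 48)/(v^2 + 7*v + 10)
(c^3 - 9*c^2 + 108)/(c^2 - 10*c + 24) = (c^2 - 3*c - 18)/(c - 4)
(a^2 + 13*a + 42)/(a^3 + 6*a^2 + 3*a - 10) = (a^2 + 13*a + 42)/(a^3 + 6*a^2 + 3*a - 10)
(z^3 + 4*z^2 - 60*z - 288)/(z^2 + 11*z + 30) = (z^2 - 2*z - 48)/(z + 5)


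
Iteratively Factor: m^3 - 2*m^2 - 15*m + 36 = (m - 3)*(m^2 + m - 12) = (m - 3)*(m + 4)*(m - 3)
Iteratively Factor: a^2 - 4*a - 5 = (a - 5)*(a + 1)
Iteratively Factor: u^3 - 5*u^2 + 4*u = (u)*(u^2 - 5*u + 4) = u*(u - 4)*(u - 1)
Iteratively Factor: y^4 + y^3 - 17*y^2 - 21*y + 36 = (y + 3)*(y^3 - 2*y^2 - 11*y + 12) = (y + 3)^2*(y^2 - 5*y + 4) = (y - 4)*(y + 3)^2*(y - 1)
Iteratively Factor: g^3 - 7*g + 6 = (g - 1)*(g^2 + g - 6) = (g - 2)*(g - 1)*(g + 3)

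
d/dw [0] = 0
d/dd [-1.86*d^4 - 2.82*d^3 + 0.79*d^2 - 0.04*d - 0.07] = -7.44*d^3 - 8.46*d^2 + 1.58*d - 0.04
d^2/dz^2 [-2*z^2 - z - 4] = -4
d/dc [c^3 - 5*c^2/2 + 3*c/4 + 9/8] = 3*c^2 - 5*c + 3/4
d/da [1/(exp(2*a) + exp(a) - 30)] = (-2*exp(a) - 1)*exp(a)/(exp(2*a) + exp(a) - 30)^2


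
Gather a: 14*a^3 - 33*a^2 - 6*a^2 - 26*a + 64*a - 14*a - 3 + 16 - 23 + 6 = 14*a^3 - 39*a^2 + 24*a - 4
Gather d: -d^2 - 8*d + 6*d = -d^2 - 2*d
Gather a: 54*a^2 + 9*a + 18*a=54*a^2 + 27*a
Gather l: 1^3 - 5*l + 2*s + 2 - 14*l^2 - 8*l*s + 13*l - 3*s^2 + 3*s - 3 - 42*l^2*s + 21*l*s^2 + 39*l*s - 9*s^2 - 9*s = l^2*(-42*s - 14) + l*(21*s^2 + 31*s + 8) - 12*s^2 - 4*s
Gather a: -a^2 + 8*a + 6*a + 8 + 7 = -a^2 + 14*a + 15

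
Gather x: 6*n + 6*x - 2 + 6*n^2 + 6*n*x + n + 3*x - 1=6*n^2 + 7*n + x*(6*n + 9) - 3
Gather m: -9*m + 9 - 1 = 8 - 9*m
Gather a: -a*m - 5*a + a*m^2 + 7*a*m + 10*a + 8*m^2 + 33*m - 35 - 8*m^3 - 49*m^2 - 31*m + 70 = a*(m^2 + 6*m + 5) - 8*m^3 - 41*m^2 + 2*m + 35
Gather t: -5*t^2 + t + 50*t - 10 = -5*t^2 + 51*t - 10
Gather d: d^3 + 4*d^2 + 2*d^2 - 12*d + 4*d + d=d^3 + 6*d^2 - 7*d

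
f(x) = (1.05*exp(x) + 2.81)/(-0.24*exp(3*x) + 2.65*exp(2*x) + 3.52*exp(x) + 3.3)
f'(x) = (1.05*exp(x) + 2.81)*(0.72*exp(3*x) - 5.3*exp(2*x) - 3.52*exp(x))/(-0.24*exp(3*x) + 2.65*exp(2*x) + 3.52*exp(x) + 3.3)^2 + 1.05*exp(x)/(-0.24*exp(3*x) + 2.65*exp(2*x) + 3.52*exp(x) + 3.3)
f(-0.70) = 0.59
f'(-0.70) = -0.22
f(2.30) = 0.21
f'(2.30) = 0.66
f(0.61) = 0.27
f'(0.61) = -0.21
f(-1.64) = 0.74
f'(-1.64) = -0.11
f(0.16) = 0.38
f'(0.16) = -0.25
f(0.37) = 0.33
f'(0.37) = -0.23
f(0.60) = 0.28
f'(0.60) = -0.21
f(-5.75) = 0.85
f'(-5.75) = -0.00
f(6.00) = 0.00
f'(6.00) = 0.00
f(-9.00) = 0.85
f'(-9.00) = 0.00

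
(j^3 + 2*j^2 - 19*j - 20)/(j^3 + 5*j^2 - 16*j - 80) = (j + 1)/(j + 4)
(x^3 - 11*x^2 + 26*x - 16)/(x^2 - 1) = (x^2 - 10*x + 16)/(x + 1)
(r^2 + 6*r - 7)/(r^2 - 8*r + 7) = (r + 7)/(r - 7)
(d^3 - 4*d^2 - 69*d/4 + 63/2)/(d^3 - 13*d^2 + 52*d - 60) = (d^2 + 2*d - 21/4)/(d^2 - 7*d + 10)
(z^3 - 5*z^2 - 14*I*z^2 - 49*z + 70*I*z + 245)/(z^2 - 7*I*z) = z - 5 - 7*I + 35*I/z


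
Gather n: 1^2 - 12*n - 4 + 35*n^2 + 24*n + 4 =35*n^2 + 12*n + 1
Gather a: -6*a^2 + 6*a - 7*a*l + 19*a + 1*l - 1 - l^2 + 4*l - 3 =-6*a^2 + a*(25 - 7*l) - l^2 + 5*l - 4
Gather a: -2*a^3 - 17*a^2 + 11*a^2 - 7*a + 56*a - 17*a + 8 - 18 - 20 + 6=-2*a^3 - 6*a^2 + 32*a - 24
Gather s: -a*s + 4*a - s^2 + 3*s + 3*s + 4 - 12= 4*a - s^2 + s*(6 - a) - 8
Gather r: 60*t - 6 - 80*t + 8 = 2 - 20*t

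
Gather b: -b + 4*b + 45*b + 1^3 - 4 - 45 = 48*b - 48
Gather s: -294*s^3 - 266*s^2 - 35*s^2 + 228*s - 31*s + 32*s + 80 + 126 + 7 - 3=-294*s^3 - 301*s^2 + 229*s + 210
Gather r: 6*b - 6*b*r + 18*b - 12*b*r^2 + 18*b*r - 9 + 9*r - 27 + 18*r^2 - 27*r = 24*b + r^2*(18 - 12*b) + r*(12*b - 18) - 36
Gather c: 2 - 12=-10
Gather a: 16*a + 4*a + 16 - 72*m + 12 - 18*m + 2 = 20*a - 90*m + 30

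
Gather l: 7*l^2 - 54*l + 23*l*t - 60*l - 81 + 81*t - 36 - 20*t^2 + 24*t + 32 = 7*l^2 + l*(23*t - 114) - 20*t^2 + 105*t - 85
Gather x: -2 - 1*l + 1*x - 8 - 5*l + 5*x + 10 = -6*l + 6*x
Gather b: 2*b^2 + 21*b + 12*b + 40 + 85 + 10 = 2*b^2 + 33*b + 135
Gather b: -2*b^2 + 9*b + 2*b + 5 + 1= -2*b^2 + 11*b + 6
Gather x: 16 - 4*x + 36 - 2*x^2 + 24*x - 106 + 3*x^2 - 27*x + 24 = x^2 - 7*x - 30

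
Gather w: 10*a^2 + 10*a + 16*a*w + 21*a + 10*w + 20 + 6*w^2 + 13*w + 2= 10*a^2 + 31*a + 6*w^2 + w*(16*a + 23) + 22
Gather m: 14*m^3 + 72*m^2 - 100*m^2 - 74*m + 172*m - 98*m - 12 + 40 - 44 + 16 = 14*m^3 - 28*m^2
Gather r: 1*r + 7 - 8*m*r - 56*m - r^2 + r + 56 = -56*m - r^2 + r*(2 - 8*m) + 63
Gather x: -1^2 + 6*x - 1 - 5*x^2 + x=-5*x^2 + 7*x - 2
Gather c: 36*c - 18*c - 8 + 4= 18*c - 4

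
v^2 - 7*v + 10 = (v - 5)*(v - 2)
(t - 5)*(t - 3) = t^2 - 8*t + 15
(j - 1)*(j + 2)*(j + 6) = j^3 + 7*j^2 + 4*j - 12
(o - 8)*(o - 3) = o^2 - 11*o + 24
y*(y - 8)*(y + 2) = y^3 - 6*y^2 - 16*y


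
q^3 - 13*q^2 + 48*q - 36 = (q - 6)^2*(q - 1)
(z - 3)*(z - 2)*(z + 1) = z^3 - 4*z^2 + z + 6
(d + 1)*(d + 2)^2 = d^3 + 5*d^2 + 8*d + 4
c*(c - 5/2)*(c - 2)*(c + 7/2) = c^4 - c^3 - 43*c^2/4 + 35*c/2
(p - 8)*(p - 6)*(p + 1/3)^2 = p^4 - 40*p^3/3 + 349*p^2/9 + 274*p/9 + 16/3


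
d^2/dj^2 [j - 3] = 0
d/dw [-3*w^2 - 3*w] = -6*w - 3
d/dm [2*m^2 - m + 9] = 4*m - 1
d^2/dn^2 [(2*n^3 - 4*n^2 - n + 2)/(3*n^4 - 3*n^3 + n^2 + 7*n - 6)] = 4*(9*n^9 - 54*n^8 + 18*n^7 - 30*n^6 + 378*n^5 - 549*n^4 + 238*n^3 - 60*n^2 + 66*n - 38)/(27*n^12 - 81*n^11 + 108*n^10 + 108*n^9 - 504*n^8 + 630*n^7 + 46*n^6 - 1068*n^5 + 1209*n^4 - 233*n^3 - 774*n^2 + 756*n - 216)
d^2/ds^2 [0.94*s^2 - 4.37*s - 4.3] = 1.88000000000000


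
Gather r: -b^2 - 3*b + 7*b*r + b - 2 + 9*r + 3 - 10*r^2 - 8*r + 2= -b^2 - 2*b - 10*r^2 + r*(7*b + 1) + 3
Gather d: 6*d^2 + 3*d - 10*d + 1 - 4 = 6*d^2 - 7*d - 3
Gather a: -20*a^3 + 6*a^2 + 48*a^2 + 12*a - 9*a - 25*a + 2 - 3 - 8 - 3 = -20*a^3 + 54*a^2 - 22*a - 12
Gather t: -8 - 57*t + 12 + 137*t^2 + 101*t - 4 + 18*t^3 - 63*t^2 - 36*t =18*t^3 + 74*t^2 + 8*t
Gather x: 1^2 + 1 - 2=0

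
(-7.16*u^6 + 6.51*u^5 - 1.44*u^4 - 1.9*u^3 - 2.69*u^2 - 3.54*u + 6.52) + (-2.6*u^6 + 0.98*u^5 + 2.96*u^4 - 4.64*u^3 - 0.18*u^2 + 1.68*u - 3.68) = -9.76*u^6 + 7.49*u^5 + 1.52*u^4 - 6.54*u^3 - 2.87*u^2 - 1.86*u + 2.84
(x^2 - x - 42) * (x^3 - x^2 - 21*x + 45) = x^5 - 2*x^4 - 62*x^3 + 108*x^2 + 837*x - 1890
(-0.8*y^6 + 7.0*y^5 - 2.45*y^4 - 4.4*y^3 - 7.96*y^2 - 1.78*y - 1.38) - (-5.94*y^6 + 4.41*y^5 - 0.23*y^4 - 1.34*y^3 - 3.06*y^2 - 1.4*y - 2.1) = 5.14*y^6 + 2.59*y^5 - 2.22*y^4 - 3.06*y^3 - 4.9*y^2 - 0.38*y + 0.72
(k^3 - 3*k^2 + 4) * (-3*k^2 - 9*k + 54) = -3*k^5 + 81*k^3 - 174*k^2 - 36*k + 216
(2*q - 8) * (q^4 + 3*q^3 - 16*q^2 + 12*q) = 2*q^5 - 2*q^4 - 56*q^3 + 152*q^2 - 96*q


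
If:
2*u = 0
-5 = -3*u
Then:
No Solution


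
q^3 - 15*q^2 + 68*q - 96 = (q - 8)*(q - 4)*(q - 3)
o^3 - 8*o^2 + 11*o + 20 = (o - 5)*(o - 4)*(o + 1)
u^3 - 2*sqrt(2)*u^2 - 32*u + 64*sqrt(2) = (u - 4*sqrt(2))*(u - 2*sqrt(2))*(u + 4*sqrt(2))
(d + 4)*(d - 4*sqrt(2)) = d^2 - 4*sqrt(2)*d + 4*d - 16*sqrt(2)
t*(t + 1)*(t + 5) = t^3 + 6*t^2 + 5*t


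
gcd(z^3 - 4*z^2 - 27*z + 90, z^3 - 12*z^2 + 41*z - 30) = z - 6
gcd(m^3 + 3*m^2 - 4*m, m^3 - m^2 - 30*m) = m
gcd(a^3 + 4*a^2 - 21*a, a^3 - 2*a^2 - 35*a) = a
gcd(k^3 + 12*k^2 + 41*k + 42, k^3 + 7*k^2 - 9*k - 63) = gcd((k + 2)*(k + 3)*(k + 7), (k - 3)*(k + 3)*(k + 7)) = k^2 + 10*k + 21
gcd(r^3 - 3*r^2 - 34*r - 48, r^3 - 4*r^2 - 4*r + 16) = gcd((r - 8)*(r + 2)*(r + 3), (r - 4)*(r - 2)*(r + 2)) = r + 2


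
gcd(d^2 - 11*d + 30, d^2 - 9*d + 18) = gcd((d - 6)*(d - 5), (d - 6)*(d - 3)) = d - 6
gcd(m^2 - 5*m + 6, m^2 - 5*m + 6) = m^2 - 5*m + 6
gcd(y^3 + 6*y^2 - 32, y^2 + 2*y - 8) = y^2 + 2*y - 8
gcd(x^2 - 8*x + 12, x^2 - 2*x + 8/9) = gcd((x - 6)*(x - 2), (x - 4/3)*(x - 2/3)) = 1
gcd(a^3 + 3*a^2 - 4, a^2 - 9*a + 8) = a - 1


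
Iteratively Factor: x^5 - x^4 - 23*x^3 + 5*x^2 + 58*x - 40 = (x + 2)*(x^4 - 3*x^3 - 17*x^2 + 39*x - 20) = (x + 2)*(x + 4)*(x^3 - 7*x^2 + 11*x - 5) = (x - 5)*(x + 2)*(x + 4)*(x^2 - 2*x + 1) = (x - 5)*(x - 1)*(x + 2)*(x + 4)*(x - 1)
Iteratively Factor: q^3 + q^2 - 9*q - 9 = (q - 3)*(q^2 + 4*q + 3) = (q - 3)*(q + 3)*(q + 1)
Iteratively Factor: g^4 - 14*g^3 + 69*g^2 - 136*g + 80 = (g - 5)*(g^3 - 9*g^2 + 24*g - 16) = (g - 5)*(g - 4)*(g^2 - 5*g + 4) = (g - 5)*(g - 4)*(g - 1)*(g - 4)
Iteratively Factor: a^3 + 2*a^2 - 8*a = (a)*(a^2 + 2*a - 8) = a*(a + 4)*(a - 2)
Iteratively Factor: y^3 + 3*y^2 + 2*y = (y)*(y^2 + 3*y + 2) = y*(y + 2)*(y + 1)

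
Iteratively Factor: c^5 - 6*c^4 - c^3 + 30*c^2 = (c + 2)*(c^4 - 8*c^3 + 15*c^2) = c*(c + 2)*(c^3 - 8*c^2 + 15*c) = c*(c - 3)*(c + 2)*(c^2 - 5*c) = c^2*(c - 3)*(c + 2)*(c - 5)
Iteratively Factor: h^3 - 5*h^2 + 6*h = (h - 3)*(h^2 - 2*h) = h*(h - 3)*(h - 2)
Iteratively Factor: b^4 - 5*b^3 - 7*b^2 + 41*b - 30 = (b - 1)*(b^3 - 4*b^2 - 11*b + 30) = (b - 1)*(b + 3)*(b^2 - 7*b + 10) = (b - 2)*(b - 1)*(b + 3)*(b - 5)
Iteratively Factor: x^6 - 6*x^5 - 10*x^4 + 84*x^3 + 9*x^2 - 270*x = (x - 3)*(x^5 - 3*x^4 - 19*x^3 + 27*x^2 + 90*x) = (x - 3)*(x + 3)*(x^4 - 6*x^3 - x^2 + 30*x) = (x - 5)*(x - 3)*(x + 3)*(x^3 - x^2 - 6*x) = x*(x - 5)*(x - 3)*(x + 3)*(x^2 - x - 6) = x*(x - 5)*(x - 3)*(x + 2)*(x + 3)*(x - 3)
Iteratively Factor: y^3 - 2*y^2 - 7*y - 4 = (y - 4)*(y^2 + 2*y + 1) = (y - 4)*(y + 1)*(y + 1)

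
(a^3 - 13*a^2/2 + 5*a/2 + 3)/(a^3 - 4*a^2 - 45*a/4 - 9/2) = 2*(a - 1)/(2*a + 3)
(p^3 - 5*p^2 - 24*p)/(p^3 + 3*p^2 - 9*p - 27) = p*(p - 8)/(p^2 - 9)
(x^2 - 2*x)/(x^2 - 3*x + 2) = x/(x - 1)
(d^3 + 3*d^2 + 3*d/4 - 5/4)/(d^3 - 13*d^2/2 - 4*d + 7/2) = (d + 5/2)/(d - 7)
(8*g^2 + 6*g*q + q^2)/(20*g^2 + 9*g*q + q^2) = (2*g + q)/(5*g + q)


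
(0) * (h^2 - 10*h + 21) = 0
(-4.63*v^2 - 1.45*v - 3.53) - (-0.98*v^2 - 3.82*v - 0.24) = -3.65*v^2 + 2.37*v - 3.29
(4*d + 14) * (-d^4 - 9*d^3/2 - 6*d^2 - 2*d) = -4*d^5 - 32*d^4 - 87*d^3 - 92*d^2 - 28*d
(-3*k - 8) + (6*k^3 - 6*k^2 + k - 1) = 6*k^3 - 6*k^2 - 2*k - 9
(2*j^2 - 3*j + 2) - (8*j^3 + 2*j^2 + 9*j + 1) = -8*j^3 - 12*j + 1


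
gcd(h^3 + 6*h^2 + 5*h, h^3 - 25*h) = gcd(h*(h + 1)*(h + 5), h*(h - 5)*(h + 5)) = h^2 + 5*h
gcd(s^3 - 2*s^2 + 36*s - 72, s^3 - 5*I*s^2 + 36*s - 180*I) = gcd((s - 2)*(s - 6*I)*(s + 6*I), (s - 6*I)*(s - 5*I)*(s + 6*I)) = s^2 + 36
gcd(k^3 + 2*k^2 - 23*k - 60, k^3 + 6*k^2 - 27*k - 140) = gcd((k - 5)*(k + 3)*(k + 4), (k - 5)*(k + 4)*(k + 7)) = k^2 - k - 20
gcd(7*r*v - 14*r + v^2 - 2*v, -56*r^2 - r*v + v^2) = 7*r + v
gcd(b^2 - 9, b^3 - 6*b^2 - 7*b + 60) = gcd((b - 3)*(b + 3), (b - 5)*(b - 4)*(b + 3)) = b + 3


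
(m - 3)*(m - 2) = m^2 - 5*m + 6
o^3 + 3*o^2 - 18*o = o*(o - 3)*(o + 6)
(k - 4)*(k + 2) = k^2 - 2*k - 8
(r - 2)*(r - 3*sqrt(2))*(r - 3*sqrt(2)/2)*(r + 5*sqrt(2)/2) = r^4 - 2*sqrt(2)*r^3 - 2*r^3 - 27*r^2/2 + 4*sqrt(2)*r^2 + 27*r + 45*sqrt(2)*r/2 - 45*sqrt(2)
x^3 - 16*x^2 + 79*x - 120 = (x - 8)*(x - 5)*(x - 3)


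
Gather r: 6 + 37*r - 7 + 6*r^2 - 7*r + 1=6*r^2 + 30*r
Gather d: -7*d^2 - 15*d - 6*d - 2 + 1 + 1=-7*d^2 - 21*d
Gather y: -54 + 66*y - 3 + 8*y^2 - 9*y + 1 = 8*y^2 + 57*y - 56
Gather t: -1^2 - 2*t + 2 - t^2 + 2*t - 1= -t^2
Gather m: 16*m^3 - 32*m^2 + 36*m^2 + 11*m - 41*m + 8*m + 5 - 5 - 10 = 16*m^3 + 4*m^2 - 22*m - 10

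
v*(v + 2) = v^2 + 2*v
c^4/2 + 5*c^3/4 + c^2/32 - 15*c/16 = c*(c/2 + 1)*(c - 3/4)*(c + 5/4)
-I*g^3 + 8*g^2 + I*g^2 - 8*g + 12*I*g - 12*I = (g + 2*I)*(g + 6*I)*(-I*g + I)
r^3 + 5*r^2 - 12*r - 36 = (r - 3)*(r + 2)*(r + 6)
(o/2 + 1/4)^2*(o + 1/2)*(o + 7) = o^4/4 + 17*o^3/8 + 45*o^2/16 + 43*o/32 + 7/32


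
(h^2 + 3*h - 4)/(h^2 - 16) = (h - 1)/(h - 4)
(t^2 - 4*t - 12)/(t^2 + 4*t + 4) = (t - 6)/(t + 2)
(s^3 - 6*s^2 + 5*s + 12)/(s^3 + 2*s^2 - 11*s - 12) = (s - 4)/(s + 4)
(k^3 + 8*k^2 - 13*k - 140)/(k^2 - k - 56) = (k^2 + k - 20)/(k - 8)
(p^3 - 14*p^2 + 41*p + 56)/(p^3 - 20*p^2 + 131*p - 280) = (p + 1)/(p - 5)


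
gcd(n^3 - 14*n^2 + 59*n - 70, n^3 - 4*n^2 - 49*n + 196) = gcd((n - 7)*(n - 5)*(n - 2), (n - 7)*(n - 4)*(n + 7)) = n - 7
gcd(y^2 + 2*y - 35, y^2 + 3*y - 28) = y + 7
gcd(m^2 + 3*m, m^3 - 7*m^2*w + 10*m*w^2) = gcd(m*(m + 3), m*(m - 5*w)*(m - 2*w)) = m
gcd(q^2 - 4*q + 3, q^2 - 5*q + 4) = q - 1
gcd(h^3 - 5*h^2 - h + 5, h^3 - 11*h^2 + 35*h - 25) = h^2 - 6*h + 5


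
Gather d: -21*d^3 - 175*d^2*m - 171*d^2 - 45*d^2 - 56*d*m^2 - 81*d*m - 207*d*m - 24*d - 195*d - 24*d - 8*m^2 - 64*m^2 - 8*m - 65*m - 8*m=-21*d^3 + d^2*(-175*m - 216) + d*(-56*m^2 - 288*m - 243) - 72*m^2 - 81*m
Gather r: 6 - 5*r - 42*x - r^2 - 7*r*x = -r^2 + r*(-7*x - 5) - 42*x + 6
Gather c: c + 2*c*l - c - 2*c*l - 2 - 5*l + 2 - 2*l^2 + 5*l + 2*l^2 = 0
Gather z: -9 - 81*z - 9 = -81*z - 18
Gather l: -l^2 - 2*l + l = -l^2 - l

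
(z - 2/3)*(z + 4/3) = z^2 + 2*z/3 - 8/9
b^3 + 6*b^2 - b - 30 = (b - 2)*(b + 3)*(b + 5)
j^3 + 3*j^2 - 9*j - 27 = (j - 3)*(j + 3)^2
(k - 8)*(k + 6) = k^2 - 2*k - 48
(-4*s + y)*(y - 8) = -4*s*y + 32*s + y^2 - 8*y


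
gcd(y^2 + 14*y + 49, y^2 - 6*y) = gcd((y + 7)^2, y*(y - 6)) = 1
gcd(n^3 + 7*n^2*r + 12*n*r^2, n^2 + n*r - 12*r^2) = n + 4*r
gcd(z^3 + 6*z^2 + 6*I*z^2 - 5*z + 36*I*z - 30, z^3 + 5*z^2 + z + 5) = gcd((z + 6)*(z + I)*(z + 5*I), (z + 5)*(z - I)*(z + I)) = z + I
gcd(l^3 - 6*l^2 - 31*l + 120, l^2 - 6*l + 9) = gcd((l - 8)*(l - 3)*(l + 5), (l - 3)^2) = l - 3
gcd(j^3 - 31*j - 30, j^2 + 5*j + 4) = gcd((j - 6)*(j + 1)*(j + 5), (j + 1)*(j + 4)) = j + 1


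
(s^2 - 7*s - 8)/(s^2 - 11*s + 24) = (s + 1)/(s - 3)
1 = 1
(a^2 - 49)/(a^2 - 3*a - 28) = (a + 7)/(a + 4)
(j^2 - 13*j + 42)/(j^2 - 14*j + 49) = (j - 6)/(j - 7)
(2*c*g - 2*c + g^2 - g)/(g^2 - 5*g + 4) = (2*c + g)/(g - 4)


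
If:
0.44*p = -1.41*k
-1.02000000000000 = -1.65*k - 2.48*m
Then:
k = -0.312056737588652*p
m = 0.207618393960192*p + 0.411290322580645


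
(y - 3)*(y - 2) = y^2 - 5*y + 6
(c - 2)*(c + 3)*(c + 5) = c^3 + 6*c^2 - c - 30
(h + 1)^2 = h^2 + 2*h + 1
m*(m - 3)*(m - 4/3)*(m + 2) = m^4 - 7*m^3/3 - 14*m^2/3 + 8*m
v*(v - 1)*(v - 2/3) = v^3 - 5*v^2/3 + 2*v/3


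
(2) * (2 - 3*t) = 4 - 6*t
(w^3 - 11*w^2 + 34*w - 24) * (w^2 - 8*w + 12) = w^5 - 19*w^4 + 134*w^3 - 428*w^2 + 600*w - 288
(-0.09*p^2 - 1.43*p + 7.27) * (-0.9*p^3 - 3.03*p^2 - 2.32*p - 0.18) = 0.081*p^5 + 1.5597*p^4 - 2.0013*p^3 - 18.6943*p^2 - 16.609*p - 1.3086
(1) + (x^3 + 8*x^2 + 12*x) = x^3 + 8*x^2 + 12*x + 1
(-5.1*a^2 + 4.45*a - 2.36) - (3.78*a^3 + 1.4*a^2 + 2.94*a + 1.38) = -3.78*a^3 - 6.5*a^2 + 1.51*a - 3.74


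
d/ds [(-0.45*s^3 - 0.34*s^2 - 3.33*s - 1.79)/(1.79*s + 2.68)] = (-1.611*s^3 - 4.2266*s^2 - 1.8224*s - 5.7203)/(3.2041*s^2 + 9.5944*s + 7.1824)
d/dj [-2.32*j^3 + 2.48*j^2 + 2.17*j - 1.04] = -6.96*j^2 + 4.96*j + 2.17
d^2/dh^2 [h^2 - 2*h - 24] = 2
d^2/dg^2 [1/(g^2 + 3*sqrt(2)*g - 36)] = 2*(-g^2 - 3*sqrt(2)*g + (2*g + 3*sqrt(2))^2 + 36)/(g^2 + 3*sqrt(2)*g - 36)^3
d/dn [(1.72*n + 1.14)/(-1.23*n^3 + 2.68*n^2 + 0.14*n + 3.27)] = (4.2312*n^3 - 0.403*n^2 - 6.1104*n + 5.4648)/(1.5129*n^6 - 6.5928*n^5 + 6.838*n^4 - 7.2938*n^3 + 17.5468*n^2 + 0.9156*n + 10.6929)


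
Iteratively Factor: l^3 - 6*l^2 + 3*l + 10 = (l - 5)*(l^2 - l - 2) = (l - 5)*(l + 1)*(l - 2)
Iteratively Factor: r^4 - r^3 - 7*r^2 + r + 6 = (r + 1)*(r^3 - 2*r^2 - 5*r + 6) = (r - 3)*(r + 1)*(r^2 + r - 2) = (r - 3)*(r - 1)*(r + 1)*(r + 2)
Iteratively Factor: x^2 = (x)*(x)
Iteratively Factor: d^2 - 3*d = (d)*(d - 3)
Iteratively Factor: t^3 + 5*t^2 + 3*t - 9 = (t + 3)*(t^2 + 2*t - 3) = (t + 3)^2*(t - 1)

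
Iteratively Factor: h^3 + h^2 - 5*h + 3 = (h + 3)*(h^2 - 2*h + 1) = (h - 1)*(h + 3)*(h - 1)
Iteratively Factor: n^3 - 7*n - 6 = (n - 3)*(n^2 + 3*n + 2) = (n - 3)*(n + 1)*(n + 2)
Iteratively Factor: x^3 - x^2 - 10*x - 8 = (x + 2)*(x^2 - 3*x - 4) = (x + 1)*(x + 2)*(x - 4)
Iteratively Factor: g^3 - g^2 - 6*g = (g - 3)*(g^2 + 2*g) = (g - 3)*(g + 2)*(g)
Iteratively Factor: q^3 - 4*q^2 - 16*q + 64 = (q + 4)*(q^2 - 8*q + 16) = (q - 4)*(q + 4)*(q - 4)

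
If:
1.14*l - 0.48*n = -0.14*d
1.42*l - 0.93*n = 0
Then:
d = -1.90442655935614*n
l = 0.654929577464789*n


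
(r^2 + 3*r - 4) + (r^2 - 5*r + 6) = 2*r^2 - 2*r + 2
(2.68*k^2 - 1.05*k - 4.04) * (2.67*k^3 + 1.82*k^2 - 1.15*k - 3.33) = 7.1556*k^5 + 2.0741*k^4 - 15.7798*k^3 - 15.0697*k^2 + 8.1425*k + 13.4532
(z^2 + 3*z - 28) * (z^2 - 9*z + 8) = z^4 - 6*z^3 - 47*z^2 + 276*z - 224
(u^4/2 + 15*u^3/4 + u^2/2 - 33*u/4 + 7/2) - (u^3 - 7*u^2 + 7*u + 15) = u^4/2 + 11*u^3/4 + 15*u^2/2 - 61*u/4 - 23/2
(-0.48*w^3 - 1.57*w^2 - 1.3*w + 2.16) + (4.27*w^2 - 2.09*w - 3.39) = -0.48*w^3 + 2.7*w^2 - 3.39*w - 1.23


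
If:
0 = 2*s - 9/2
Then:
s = 9/4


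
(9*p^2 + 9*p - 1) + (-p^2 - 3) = 8*p^2 + 9*p - 4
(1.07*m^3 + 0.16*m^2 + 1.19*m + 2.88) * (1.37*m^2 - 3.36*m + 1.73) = 1.4659*m^5 - 3.376*m^4 + 2.9438*m^3 + 0.224000000000001*m^2 - 7.6181*m + 4.9824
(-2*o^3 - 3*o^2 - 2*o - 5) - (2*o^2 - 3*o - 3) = -2*o^3 - 5*o^2 + o - 2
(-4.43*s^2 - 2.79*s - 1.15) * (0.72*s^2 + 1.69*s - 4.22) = -3.1896*s^4 - 9.4955*s^3 + 13.1515*s^2 + 9.8303*s + 4.853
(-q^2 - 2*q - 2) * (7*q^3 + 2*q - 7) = -7*q^5 - 14*q^4 - 16*q^3 + 3*q^2 + 10*q + 14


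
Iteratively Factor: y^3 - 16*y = (y - 4)*(y^2 + 4*y) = (y - 4)*(y + 4)*(y)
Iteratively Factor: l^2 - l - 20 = (l + 4)*(l - 5)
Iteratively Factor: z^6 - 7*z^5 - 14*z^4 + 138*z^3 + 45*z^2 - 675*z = (z - 3)*(z^5 - 4*z^4 - 26*z^3 + 60*z^2 + 225*z) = z*(z - 3)*(z^4 - 4*z^3 - 26*z^2 + 60*z + 225) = z*(z - 5)*(z - 3)*(z^3 + z^2 - 21*z - 45) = z*(z - 5)*(z - 3)*(z + 3)*(z^2 - 2*z - 15) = z*(z - 5)*(z - 3)*(z + 3)^2*(z - 5)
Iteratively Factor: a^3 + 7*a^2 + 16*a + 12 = (a + 2)*(a^2 + 5*a + 6) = (a + 2)^2*(a + 3)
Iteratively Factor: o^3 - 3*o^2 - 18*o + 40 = (o - 5)*(o^2 + 2*o - 8) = (o - 5)*(o + 4)*(o - 2)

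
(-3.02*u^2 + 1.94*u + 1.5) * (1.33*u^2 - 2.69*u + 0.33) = -4.0166*u^4 + 10.704*u^3 - 4.2202*u^2 - 3.3948*u + 0.495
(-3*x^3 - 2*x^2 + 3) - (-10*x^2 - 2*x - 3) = -3*x^3 + 8*x^2 + 2*x + 6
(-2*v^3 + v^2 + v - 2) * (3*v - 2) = -6*v^4 + 7*v^3 + v^2 - 8*v + 4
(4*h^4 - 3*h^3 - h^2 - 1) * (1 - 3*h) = -12*h^5 + 13*h^4 - h^2 + 3*h - 1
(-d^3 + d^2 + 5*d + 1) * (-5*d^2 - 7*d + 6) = 5*d^5 + 2*d^4 - 38*d^3 - 34*d^2 + 23*d + 6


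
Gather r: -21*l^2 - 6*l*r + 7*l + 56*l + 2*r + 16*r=-21*l^2 + 63*l + r*(18 - 6*l)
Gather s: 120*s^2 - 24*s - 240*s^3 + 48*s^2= -240*s^3 + 168*s^2 - 24*s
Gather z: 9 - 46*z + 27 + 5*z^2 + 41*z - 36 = 5*z^2 - 5*z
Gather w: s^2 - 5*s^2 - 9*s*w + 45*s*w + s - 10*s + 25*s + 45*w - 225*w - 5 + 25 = -4*s^2 + 16*s + w*(36*s - 180) + 20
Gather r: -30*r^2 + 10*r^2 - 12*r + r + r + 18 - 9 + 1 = -20*r^2 - 10*r + 10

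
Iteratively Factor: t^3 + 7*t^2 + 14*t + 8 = (t + 1)*(t^2 + 6*t + 8) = (t + 1)*(t + 2)*(t + 4)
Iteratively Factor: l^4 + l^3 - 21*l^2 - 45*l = (l)*(l^3 + l^2 - 21*l - 45) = l*(l + 3)*(l^2 - 2*l - 15) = l*(l + 3)^2*(l - 5)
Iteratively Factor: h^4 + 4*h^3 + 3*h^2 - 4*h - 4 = (h - 1)*(h^3 + 5*h^2 + 8*h + 4) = (h - 1)*(h + 1)*(h^2 + 4*h + 4) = (h - 1)*(h + 1)*(h + 2)*(h + 2)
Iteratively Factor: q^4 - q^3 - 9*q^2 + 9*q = (q - 3)*(q^3 + 2*q^2 - 3*q) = (q - 3)*(q + 3)*(q^2 - q) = (q - 3)*(q - 1)*(q + 3)*(q)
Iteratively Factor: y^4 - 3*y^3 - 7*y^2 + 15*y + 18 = (y - 3)*(y^3 - 7*y - 6) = (y - 3)*(y + 1)*(y^2 - y - 6) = (y - 3)^2*(y + 1)*(y + 2)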